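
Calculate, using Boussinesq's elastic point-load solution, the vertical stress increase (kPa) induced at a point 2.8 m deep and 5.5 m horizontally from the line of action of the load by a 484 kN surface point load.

Boussinesq vertical stress below a point load on an elastic half-space:
Δσ_z = 3P/(2πz²) · [1 + (r/z)²]^(−5/2)
r/z = 5.5/2.8 = 1.9643; [1+(r/z)²]^(−5/2) = 0.01922.
Δσ_z = 3×484/(2π×2.8²) × 0.01922 = 29.476 × 0.01922 = 0.5665 kPa

Δσ_z ≈ 0.567 kPa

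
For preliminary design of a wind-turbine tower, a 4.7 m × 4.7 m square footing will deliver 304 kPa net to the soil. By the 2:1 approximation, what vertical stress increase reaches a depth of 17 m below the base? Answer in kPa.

By the 2:1 method the load spreads at 1 horizontal : 2 vertical, so at depth z the loaded area has grown by z in each plan dimension:
Δσ = qBL/((B+z)(L+z)) = 304×4.7×4.7/((4.7+17)(4.7+17)) = 14.261 kPa

Δσ_z ≈ 14.3 kPa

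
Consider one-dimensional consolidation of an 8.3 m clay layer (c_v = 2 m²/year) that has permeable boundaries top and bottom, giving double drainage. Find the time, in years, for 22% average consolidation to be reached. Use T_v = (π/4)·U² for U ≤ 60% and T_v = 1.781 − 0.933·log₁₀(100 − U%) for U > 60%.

Drainage path length: H_d = H/2 = 4.15 m (double drainage).
U ≤ 60%: T_v = (π/4)·U² = (π/4)×0.22² = 0.038013.
t = T_v·H_d²/c_v = 0.038013×4.15²/2 = 0.3273 years.

t ≈ 0.327 years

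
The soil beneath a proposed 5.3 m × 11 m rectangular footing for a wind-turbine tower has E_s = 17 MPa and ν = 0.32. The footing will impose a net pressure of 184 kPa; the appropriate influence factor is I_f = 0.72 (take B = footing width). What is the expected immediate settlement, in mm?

S_e ≈ 37.1 mm

Immediate (elastic) settlement: S_e = q·B·(1−ν²)/E_s · I_f.
E_s = 17 MPa = 17000 kPa.
S_e = 184 × 5.3 × (1 − 0.32²) / 17000 × 0.72
    = 184 × 5.3 × 0.8976 / 17000 × 0.72
    = 0.03707 m = 37.07 mm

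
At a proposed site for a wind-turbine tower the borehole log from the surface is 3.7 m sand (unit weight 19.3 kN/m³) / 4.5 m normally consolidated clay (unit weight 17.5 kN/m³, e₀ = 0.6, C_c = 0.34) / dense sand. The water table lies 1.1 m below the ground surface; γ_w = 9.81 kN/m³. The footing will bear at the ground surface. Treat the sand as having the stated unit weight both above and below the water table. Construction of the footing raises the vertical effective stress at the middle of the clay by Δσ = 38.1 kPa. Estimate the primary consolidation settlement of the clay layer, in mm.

Mid-depth of clay below the ground surface: z = 3.7 + 4.5/2 = 5.95 m.
Total vertical stress at mid-clay: σ_v = 19.3×3.7 + 17.5×2.25 = 110.79 kPa.
Pore pressure: u = 9.81×(5.95 − 1.1) = 47.578 kPa.
Initial effective stress: σ'_0 = σ_v − u = 110.79 − 47.578 = 63.212 kPa.
Final effective stress: σ'_f = σ'_0 + Δσ = 63.212 + 38.1 = 101.31 kPa.
Normally consolidated clay, so the full stress increment lies on the virgin compression line:
S_c = C_c·H/(1+e₀)·log₁₀(σ'_f/σ'_0) = 0.34×4.5/(1+0.6)×log₁₀(101.31/63.212)
    = 0.95625 × 0.20485 = 0.1959 m

S_c ≈ 196 mm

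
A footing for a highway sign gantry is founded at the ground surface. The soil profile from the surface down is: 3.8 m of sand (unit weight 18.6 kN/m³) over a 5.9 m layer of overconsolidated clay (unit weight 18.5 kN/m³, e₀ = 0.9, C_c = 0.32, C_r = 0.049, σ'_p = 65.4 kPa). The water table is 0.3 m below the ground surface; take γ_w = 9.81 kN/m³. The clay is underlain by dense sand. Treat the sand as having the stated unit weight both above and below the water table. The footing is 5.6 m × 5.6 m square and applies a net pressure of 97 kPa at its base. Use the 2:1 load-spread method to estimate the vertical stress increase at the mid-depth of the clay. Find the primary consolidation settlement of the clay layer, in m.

Mid-depth of clay below the ground surface: z = 3.8 + 5.9/2 = 6.75 m.
Total vertical stress at mid-clay: σ_v = 18.6×3.8 + 18.5×2.95 = 125.26 kPa.
Pore pressure: u = 9.81×(6.75 − 0.3) = 63.275 kPa.
Initial effective stress: σ'_0 = σ_v − u = 125.26 − 63.275 = 61.985 kPa.
Stress increase at mid-clay by the 2:1 spreading method:
Δσ = qBL/((B+z)(L+z)) = 97×5.6×5.6/((5.6+6.75)(5.6+6.75)) = 19.944 kPa
Final effective stress: σ'_f = 61.985 + 19.944 = 81.929 kPa.
σ'_f = 81.929 > σ'_p = 65.4 kPa, so the stress path crosses the preconsolidation pressure — recompression up to σ'_p, then virgin compression beyond:
S_c = H/(1+e₀)·[C_r·log₁₀(σ'_p/σ'_0) + C_c·log₁₀(σ'_f/σ'_p)]
    = 5.9/1.9 × [0.049×log₁₀(65.4/61.985) + 0.32×log₁₀(81.929/65.4)]
    = 3.1053 × [0.0011413 + 0.031315] = 0.1008 m

S_c ≈ 0.101 m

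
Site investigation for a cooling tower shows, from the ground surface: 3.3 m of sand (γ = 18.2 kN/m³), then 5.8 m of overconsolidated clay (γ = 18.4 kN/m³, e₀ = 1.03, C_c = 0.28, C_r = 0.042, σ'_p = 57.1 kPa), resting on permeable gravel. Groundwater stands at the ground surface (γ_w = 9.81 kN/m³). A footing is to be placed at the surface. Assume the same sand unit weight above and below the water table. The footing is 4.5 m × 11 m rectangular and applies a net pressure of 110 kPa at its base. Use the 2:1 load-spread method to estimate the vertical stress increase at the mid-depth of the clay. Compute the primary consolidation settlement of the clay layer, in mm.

Mid-depth of clay below the ground surface: z = 3.3 + 5.8/2 = 6.2 m.
Total vertical stress at mid-clay: σ_v = 18.2×3.3 + 18.4×2.9 = 113.42 kPa.
Pore pressure: u = 9.81×(6.2 − 0) = 60.822 kPa.
Initial effective stress: σ'_0 = σ_v − u = 113.42 − 60.822 = 52.598 kPa.
Stress increase at mid-clay by the 2:1 spreading method:
Δσ = qBL/((B+z)(L+z)) = 110×4.5×11/((4.5+6.2)(11+6.2)) = 29.586 kPa
Final effective stress: σ'_f = 52.598 + 29.586 = 82.184 kPa.
σ'_f = 82.184 > σ'_p = 57.1 kPa, so the stress path crosses the preconsolidation pressure — recompression up to σ'_p, then virgin compression beyond:
S_c = H/(1+e₀)·[C_r·log₁₀(σ'_p/σ'_0) + C_c·log₁₀(σ'_f/σ'_p)]
    = 5.8/2.03 × [0.042×log₁₀(57.1/52.598) + 0.28×log₁₀(82.184/57.1)]
    = 2.8571 × [0.001498 + 0.044282] = 0.1308 m

S_c ≈ 131 mm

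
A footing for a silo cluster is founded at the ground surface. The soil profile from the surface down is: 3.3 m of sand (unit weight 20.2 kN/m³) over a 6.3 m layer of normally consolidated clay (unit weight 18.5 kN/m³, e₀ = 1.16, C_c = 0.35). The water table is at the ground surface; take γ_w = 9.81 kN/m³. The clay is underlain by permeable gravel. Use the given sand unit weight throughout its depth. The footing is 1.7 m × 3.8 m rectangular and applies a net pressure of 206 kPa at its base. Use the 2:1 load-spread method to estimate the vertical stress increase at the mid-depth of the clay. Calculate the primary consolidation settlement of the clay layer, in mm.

Mid-depth of clay below the ground surface: z = 3.3 + 6.3/2 = 6.45 m.
Total vertical stress at mid-clay: σ_v = 20.2×3.3 + 18.5×3.15 = 124.94 kPa.
Pore pressure: u = 9.81×(6.45 − 0) = 63.275 kPa.
Initial effective stress: σ'_0 = σ_v − u = 124.94 − 63.275 = 61.665 kPa.
Stress increase at mid-clay by the 2:1 spreading method:
Δσ = qBL/((B+z)(L+z)) = 206×1.7×3.8/((1.7+6.45)(3.8+6.45)) = 15.93 kPa
Final effective stress: σ'_f = σ'_0 + Δσ = 61.665 + 15.93 = 77.595 kPa.
Normally consolidated clay, so the full stress increment lies on the virgin compression line:
S_c = C_c·H/(1+e₀)·log₁₀(σ'_f/σ'_0) = 0.35×6.3/(1+1.16)×log₁₀(77.595/61.665)
    = 1.0208 × 0.099795 = 0.1019 m

S_c ≈ 102 mm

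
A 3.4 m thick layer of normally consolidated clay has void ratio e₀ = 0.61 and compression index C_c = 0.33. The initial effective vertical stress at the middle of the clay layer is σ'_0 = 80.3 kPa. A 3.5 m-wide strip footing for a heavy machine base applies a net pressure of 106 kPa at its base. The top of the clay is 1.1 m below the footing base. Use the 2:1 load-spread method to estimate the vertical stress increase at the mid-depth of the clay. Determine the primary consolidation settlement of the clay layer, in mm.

S_c ≈ 166 mm

Mid-depth of clay below the footing base: z = 1.1 + 3.4/2 = 2.8 m.
Stress increase at mid-clay by the 2:1 spreading method:
Δσ = qB/(B+z) = 106×3.5/(3.5+2.8) = 58.889 kPa
Final effective stress: σ'_f = σ'_0 + Δσ = 80.3 + 58.889 = 139.19 kPa.
Normally consolidated clay, so the full stress increment lies on the virgin compression line:
S_c = C_c·H/(1+e₀)·log₁₀(σ'_f/σ'_0) = 0.33×3.4/(1+0.61)×log₁₀(139.19/80.3)
    = 0.69689 × 0.23889 = 0.1665 m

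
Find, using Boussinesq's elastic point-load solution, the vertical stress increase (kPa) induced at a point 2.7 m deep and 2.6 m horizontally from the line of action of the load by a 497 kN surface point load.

Boussinesq vertical stress below a point load on an elastic half-space:
Δσ_z = 3P/(2πz²) · [1 + (r/z)²]^(−5/2)
r/z = 2.6/2.7 = 0.96296; [1+(r/z)²]^(−5/2) = 0.19392.
Δσ_z = 3×497/(2π×2.7²) × 0.19392 = 32.551 × 0.19392 = 6.312 kPa

Δσ_z ≈ 6.31 kPa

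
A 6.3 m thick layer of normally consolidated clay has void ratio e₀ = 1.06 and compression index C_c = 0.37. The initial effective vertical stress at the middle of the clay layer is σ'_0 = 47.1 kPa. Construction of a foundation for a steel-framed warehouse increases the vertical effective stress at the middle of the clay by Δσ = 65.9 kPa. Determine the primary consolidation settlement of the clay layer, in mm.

Final effective stress: σ'_f = σ'_0 + Δσ = 47.1 + 65.9 = 113 kPa.
Normally consolidated clay, so the full stress increment lies on the virgin compression line:
S_c = C_c·H/(1+e₀)·log₁₀(σ'_f/σ'_0) = 0.37×6.3/(1+1.06)×log₁₀(113/47.1)
    = 1.1316 × 0.38006 = 0.4301 m

S_c ≈ 430 mm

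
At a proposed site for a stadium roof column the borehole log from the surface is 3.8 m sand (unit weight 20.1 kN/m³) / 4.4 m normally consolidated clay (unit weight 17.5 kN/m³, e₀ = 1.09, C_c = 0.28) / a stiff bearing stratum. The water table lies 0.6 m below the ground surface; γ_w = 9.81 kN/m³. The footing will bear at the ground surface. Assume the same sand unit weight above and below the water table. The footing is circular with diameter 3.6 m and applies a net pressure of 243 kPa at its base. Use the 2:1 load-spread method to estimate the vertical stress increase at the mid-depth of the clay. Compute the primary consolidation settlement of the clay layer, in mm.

Mid-depth of clay below the ground surface: z = 3.8 + 4.4/2 = 6 m.
Total vertical stress at mid-clay: σ_v = 20.1×3.8 + 17.5×2.2 = 114.88 kPa.
Pore pressure: u = 9.81×(6 − 0.6) = 52.974 kPa.
Initial effective stress: σ'_0 = σ_v − u = 114.88 − 52.974 = 61.906 kPa.
Stress increase at mid-clay by the 2:1 spreading method:
Δσ ≈ qD²/(D+z)² = 243×3.6²/(3.6+6)² = 34.172 kPa
Final effective stress: σ'_f = σ'_0 + Δσ = 61.906 + 34.172 = 96.078 kPa.
Normally consolidated clay, so the full stress increment lies on the virgin compression line:
S_c = C_c·H/(1+e₀)·log₁₀(σ'_f/σ'_0) = 0.28×4.4/(1+1.09)×log₁₀(96.078/61.906)
    = 0.58947 × 0.19089 = 0.1125 m

S_c ≈ 113 mm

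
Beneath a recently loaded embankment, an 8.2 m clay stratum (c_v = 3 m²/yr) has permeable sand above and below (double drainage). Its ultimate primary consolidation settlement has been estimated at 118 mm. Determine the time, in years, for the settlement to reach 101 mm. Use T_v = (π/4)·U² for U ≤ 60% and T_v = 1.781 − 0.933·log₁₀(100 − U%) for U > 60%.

t ≈ 3.92 years

Drainage path length: H_d = H/2 = 4.1 m (double drainage).
U = S(t)/S_ult = 101/118 = 0.8559.
U > 60%: T_v = 1.781 − 0.933·log₁₀(100 − 85.593) = 0.70006.
t = T_v·H_d²/c_v = 0.70006×4.1²/3 = 3.923 years.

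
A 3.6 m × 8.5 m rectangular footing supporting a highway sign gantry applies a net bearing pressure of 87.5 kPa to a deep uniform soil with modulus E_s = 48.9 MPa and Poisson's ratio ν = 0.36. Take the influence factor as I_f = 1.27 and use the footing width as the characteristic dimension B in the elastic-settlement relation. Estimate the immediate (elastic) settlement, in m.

S_e ≈ 0.00712 m

Immediate (elastic) settlement: S_e = q·B·(1−ν²)/E_s · I_f.
E_s = 48.9 MPa = 48900 kPa.
S_e = 87.5 × 3.6 × (1 − 0.36²) / 48900 × 1.27
    = 87.5 × 3.6 × 0.8704 / 48900 × 1.27
    = 0.007121 m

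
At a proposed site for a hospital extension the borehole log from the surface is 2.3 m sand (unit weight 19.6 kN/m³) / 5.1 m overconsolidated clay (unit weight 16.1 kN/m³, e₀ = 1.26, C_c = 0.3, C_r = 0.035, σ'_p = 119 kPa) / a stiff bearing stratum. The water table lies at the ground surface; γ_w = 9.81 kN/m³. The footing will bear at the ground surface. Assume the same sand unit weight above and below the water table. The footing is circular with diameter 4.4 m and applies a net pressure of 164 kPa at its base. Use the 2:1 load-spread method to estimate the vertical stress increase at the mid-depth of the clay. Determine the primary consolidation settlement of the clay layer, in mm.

S_c ≈ 23.1 mm

Mid-depth of clay below the ground surface: z = 2.3 + 5.1/2 = 4.85 m.
Total vertical stress at mid-clay: σ_v = 19.6×2.3 + 16.1×2.55 = 86.135 kPa.
Pore pressure: u = 9.81×(4.85 − 0) = 47.578 kPa.
Initial effective stress: σ'_0 = σ_v − u = 86.135 − 47.578 = 38.557 kPa.
Stress increase at mid-clay by the 2:1 spreading method:
Δσ ≈ qD²/(D+z)² = 164×4.4²/(4.4+4.85)² = 37.108 kPa
Final effective stress: σ'_f = 38.557 + 37.108 = 75.665 kPa.
σ'_f = 75.665 ≤ σ'_p = 119 kPa, so the clay remains overconsolidated and only the recompression index applies:
S_c = C_r·H/(1+e₀)·log₁₀(σ'_f/σ'_0) = 0.035×5.1/2.26×log₁₀(75.665/38.557)
    = 0.078981 × 0.29279 = 0.02312 m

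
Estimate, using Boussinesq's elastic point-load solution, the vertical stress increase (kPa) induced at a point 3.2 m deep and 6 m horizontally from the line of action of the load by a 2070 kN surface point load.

Boussinesq vertical stress below a point load on an elastic half-space:
Δσ_z = 3P/(2πz²) · [1 + (r/z)²]^(−5/2)
r/z = 6/3.2 = 1.875; [1+(r/z)²]^(−5/2) = 0.023078.
Δσ_z = 3×2070/(2π×3.2²) × 0.023078 = 96.519 × 0.023078 = 2.227 kPa

Δσ_z ≈ 2.23 kPa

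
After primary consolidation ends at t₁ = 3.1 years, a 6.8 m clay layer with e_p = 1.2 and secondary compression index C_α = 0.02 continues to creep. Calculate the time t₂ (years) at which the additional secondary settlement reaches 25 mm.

S_s = C_α·H/(1+e_p)·log₁₀(t₂/t₁) ⇒ log₁₀(t₂/t₁) = S_s·(1+e_p)/(C_α·H).
log₁₀(t₂/t₁) = 0.025 × (1+1.2) / (0.02×6.8) = 0.4044
t₂ = t₁ × 10^0.4044 = 3.1 × 2.538 = 7.866 years

t₂ ≈ 7.87 years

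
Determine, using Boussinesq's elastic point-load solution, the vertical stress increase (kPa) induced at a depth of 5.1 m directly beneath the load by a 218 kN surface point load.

Boussinesq vertical stress below a point load on an elastic half-space:
Δσ_z = 3P/(2πz²) · [1 + (r/z)²]^(−5/2)
r/z = 0/5.1 = 0; [1+(r/z)²]^(−5/2) = 1.
Δσ_z = 3×218/(2π×5.1²) × 1 = 4.0018 × 1 = 4.002 kPa

Δσ_z ≈ 4 kPa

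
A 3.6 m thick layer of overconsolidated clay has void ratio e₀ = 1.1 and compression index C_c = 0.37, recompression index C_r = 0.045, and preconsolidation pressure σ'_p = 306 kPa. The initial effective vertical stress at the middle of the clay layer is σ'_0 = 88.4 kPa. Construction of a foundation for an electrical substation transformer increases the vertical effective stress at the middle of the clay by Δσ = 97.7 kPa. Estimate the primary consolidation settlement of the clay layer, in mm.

Final effective stress: σ'_f = 88.4 + 97.7 = 186.1 kPa.
σ'_f = 186.1 ≤ σ'_p = 306 kPa, so the clay remains overconsolidated and only the recompression index applies:
S_c = C_r·H/(1+e₀)·log₁₀(σ'_f/σ'_0) = 0.045×3.6/2.1×log₁₀(186.1/88.4)
    = 0.077143 × 0.32329 = 0.02494 m

S_c ≈ 24.9 mm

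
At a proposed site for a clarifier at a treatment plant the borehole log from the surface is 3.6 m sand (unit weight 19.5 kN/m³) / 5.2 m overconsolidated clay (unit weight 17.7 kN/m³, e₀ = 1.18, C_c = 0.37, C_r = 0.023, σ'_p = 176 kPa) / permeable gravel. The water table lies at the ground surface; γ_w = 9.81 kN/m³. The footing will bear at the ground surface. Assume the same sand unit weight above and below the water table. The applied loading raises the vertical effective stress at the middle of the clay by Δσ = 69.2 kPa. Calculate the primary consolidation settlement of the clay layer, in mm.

S_c ≈ 19.3 mm

Mid-depth of clay below the ground surface: z = 3.6 + 5.2/2 = 6.2 m.
Total vertical stress at mid-clay: σ_v = 19.5×3.6 + 17.7×2.6 = 116.22 kPa.
Pore pressure: u = 9.81×(6.2 − 0) = 60.822 kPa.
Initial effective stress: σ'_0 = σ_v − u = 116.22 − 60.822 = 55.398 kPa.
Final effective stress: σ'_f = 55.398 + 69.2 = 124.6 kPa.
σ'_f = 124.6 ≤ σ'_p = 176 kPa, so the clay remains overconsolidated and only the recompression index applies:
S_c = C_r·H/(1+e₀)·log₁₀(σ'_f/σ'_0) = 0.023×5.2/2.18×log₁₀(124.6/55.398)
    = 0.054862 × 0.35202 = 0.01931 m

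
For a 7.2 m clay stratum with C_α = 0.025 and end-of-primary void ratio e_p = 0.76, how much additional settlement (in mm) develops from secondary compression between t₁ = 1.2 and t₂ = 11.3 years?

Secondary compression: S_s = C_α·H/(1+e_p)·log₁₀(t₂/t₁)
S_s = 0.025×7.2/(1+0.76)×log₁₀(11.3/1.2)
    = 0.1023 × 0.9739 = 0.0996 m

S_s ≈ 99.6 mm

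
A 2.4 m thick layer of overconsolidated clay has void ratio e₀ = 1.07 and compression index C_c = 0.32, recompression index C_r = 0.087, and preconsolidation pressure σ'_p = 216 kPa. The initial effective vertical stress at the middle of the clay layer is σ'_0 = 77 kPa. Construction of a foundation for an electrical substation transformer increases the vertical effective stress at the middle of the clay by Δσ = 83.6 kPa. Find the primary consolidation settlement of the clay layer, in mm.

S_c ≈ 32.2 mm

Final effective stress: σ'_f = 77 + 83.6 = 160.6 kPa.
σ'_f = 160.6 ≤ σ'_p = 216 kPa, so the clay remains overconsolidated and only the recompression index applies:
S_c = C_r·H/(1+e₀)·log₁₀(σ'_f/σ'_0) = 0.087×2.4/2.07×log₁₀(160.6/77)
    = 0.10087 × 0.31925 = 0.0322 m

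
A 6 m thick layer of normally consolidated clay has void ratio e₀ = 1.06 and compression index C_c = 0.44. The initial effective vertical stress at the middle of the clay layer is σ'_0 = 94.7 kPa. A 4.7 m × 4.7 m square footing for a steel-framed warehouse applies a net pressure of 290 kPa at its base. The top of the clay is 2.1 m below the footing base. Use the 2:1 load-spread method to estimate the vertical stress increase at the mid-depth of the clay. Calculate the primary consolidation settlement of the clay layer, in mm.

Mid-depth of clay below the footing base: z = 2.1 + 6/2 = 5.1 m.
Stress increase at mid-clay by the 2:1 spreading method:
Δσ = qBL/((B+z)(L+z)) = 290×4.7×4.7/((4.7+5.1)(4.7+5.1)) = 66.702 kPa
Final effective stress: σ'_f = σ'_0 + Δσ = 94.7 + 66.702 = 161.4 kPa.
Normally consolidated clay, so the full stress increment lies on the virgin compression line:
S_c = C_c·H/(1+e₀)·log₁₀(σ'_f/σ'_0) = 0.44×6/(1+1.06)×log₁₀(161.4/94.7)
    = 1.2816 × 0.23155 = 0.2968 m

S_c ≈ 297 mm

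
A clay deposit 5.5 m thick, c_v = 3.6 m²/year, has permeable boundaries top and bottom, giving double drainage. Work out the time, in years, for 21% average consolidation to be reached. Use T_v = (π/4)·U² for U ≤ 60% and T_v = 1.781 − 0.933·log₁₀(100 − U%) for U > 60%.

t ≈ 0.0728 years

Drainage path length: H_d = H/2 = 2.75 m (double drainage).
U ≤ 60%: T_v = (π/4)·U² = (π/4)×0.21² = 0.034636.
t = T_v·H_d²/c_v = 0.034636×2.75²/3.6 = 0.07276 years.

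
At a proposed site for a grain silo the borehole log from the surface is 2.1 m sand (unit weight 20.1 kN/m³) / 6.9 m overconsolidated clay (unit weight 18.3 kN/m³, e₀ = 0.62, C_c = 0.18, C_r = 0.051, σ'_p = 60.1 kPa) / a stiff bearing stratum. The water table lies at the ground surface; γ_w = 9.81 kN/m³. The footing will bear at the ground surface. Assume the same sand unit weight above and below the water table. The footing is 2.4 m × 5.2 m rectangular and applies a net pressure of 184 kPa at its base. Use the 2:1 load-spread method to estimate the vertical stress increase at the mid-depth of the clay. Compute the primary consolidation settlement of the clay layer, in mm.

S_c ≈ 102 mm

Mid-depth of clay below the ground surface: z = 2.1 + 6.9/2 = 5.55 m.
Total vertical stress at mid-clay: σ_v = 20.1×2.1 + 18.3×3.45 = 105.35 kPa.
Pore pressure: u = 9.81×(5.55 − 0) = 54.446 kPa.
Initial effective stress: σ'_0 = σ_v − u = 105.35 − 54.446 = 50.904 kPa.
Stress increase at mid-clay by the 2:1 spreading method:
Δσ = qBL/((B+z)(L+z)) = 184×2.4×5.2/((2.4+5.55)(5.2+5.55)) = 26.869 kPa
Final effective stress: σ'_f = 50.904 + 26.869 = 77.773 kPa.
σ'_f = 77.773 > σ'_p = 60.1 kPa, so the stress path crosses the preconsolidation pressure — recompression up to σ'_p, then virgin compression beyond:
S_c = H/(1+e₀)·[C_r·log₁₀(σ'_p/σ'_0) + C_c·log₁₀(σ'_f/σ'_p)]
    = 6.9/1.62 × [0.051×log₁₀(60.1/50.904) + 0.18×log₁₀(77.773/60.1)]
    = 4.2593 × [0.0036783 + 0.020152] = 0.1015 m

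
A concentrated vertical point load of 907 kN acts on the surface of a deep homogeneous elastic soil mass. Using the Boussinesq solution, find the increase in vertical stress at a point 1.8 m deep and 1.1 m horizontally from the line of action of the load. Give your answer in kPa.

Δσ_z ≈ 60.5 kPa

Boussinesq vertical stress below a point load on an elastic half-space:
Δσ_z = 3P/(2πz²) · [1 + (r/z)²]^(−5/2)
r/z = 1.1/1.8 = 0.61111; [1+(r/z)²]^(−5/2) = 0.45234.
Δσ_z = 3×907/(2π×1.8²) × 0.45234 = 133.66 × 0.45234 = 60.46 kPa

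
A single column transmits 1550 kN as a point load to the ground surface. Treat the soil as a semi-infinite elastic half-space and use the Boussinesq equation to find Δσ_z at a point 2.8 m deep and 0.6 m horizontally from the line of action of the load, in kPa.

Boussinesq vertical stress below a point load on an elastic half-space:
Δσ_z = 3P/(2πz²) · [1 + (r/z)²]^(−5/2)
r/z = 0.6/2.8 = 0.21429; [1+(r/z)²]^(−5/2) = 0.89383.
Δσ_z = 3×1550/(2π×2.8²) × 0.89383 = 94.397 × 0.89383 = 84.37 kPa

Δσ_z ≈ 84.4 kPa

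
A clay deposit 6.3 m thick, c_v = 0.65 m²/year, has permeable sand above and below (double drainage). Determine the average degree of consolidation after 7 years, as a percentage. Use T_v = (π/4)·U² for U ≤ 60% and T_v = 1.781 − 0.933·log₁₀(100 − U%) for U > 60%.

U ≈ 73.9 %

Drainage path length: H_d = H/2 = 3.15 m (double drainage).
T_v = c_v·t/H_d² = 0.65×7/3.15² = 0.45855.
T_v = 0.45855 corresponds to the U > 60% branch:
U = 1 − 10^((1.781 − T_v)/0.933)/100 = 0.7385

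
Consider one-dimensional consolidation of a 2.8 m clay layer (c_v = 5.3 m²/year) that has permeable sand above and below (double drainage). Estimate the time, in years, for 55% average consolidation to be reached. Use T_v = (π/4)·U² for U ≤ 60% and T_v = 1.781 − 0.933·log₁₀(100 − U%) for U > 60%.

t ≈ 0.0879 years

Drainage path length: H_d = H/2 = 1.4 m (double drainage).
U ≤ 60%: T_v = (π/4)·U² = (π/4)×0.55² = 0.23758.
t = T_v·H_d²/c_v = 0.23758×1.4²/5.3 = 0.08786 years.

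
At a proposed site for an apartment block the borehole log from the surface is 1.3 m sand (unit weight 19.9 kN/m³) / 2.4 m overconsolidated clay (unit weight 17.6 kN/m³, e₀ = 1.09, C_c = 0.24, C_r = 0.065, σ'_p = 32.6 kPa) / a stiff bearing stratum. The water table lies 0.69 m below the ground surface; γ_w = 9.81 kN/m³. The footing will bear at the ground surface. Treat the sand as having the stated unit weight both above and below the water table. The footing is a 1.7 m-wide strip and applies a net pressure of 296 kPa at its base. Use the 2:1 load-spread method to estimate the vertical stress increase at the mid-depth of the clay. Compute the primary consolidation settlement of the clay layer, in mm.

S_c ≈ 185 mm

Mid-depth of clay below the ground surface: z = 1.3 + 2.4/2 = 2.5 m.
Total vertical stress at mid-clay: σ_v = 19.9×1.3 + 17.6×1.2 = 46.99 kPa.
Pore pressure: u = 9.81×(2.5 − 0.69) = 17.756 kPa.
Initial effective stress: σ'_0 = σ_v − u = 46.99 − 17.756 = 29.234 kPa.
Stress increase at mid-clay by the 2:1 spreading method:
Δσ = qB/(B+z) = 296×1.7/(1.7+2.5) = 119.81 kPa
Final effective stress: σ'_f = 29.234 + 119.81 = 149.04 kPa.
σ'_f = 149.04 > σ'_p = 32.6 kPa, so the stress path crosses the preconsolidation pressure — recompression up to σ'_p, then virgin compression beyond:
S_c = H/(1+e₀)·[C_r·log₁₀(σ'_p/σ'_0) + C_c·log₁₀(σ'_f/σ'_p)]
    = 2.4/2.09 × [0.065×log₁₀(32.6/29.234) + 0.24×log₁₀(149.04/32.6)]
    = 1.1483 × [0.0030764 + 0.15842] = 0.1854 m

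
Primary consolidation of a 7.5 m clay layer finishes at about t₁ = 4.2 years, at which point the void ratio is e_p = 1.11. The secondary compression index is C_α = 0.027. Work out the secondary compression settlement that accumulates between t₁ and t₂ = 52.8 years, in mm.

S_s ≈ 106 mm

Secondary compression: S_s = C_α·H/(1+e_p)·log₁₀(t₂/t₁)
S_s = 0.027×7.5/(1+1.11)×log₁₀(52.8/4.2)
    = 0.09597 × 1.099 = 0.1055 m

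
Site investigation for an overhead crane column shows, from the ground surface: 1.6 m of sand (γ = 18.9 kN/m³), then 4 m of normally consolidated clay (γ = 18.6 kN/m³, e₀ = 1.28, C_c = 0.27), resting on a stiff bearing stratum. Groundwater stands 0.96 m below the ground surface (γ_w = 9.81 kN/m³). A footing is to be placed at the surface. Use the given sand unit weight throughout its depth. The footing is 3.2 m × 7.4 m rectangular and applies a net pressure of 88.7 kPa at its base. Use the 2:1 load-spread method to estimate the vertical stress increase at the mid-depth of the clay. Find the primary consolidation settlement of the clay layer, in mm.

S_c ≈ 106 mm

Mid-depth of clay below the ground surface: z = 1.6 + 4/2 = 3.6 m.
Total vertical stress at mid-clay: σ_v = 18.9×1.6 + 18.6×2 = 67.44 kPa.
Pore pressure: u = 9.81×(3.6 − 0.96) = 25.898 kPa.
Initial effective stress: σ'_0 = σ_v − u = 67.44 − 25.898 = 41.542 kPa.
Stress increase at mid-clay by the 2:1 spreading method:
Δσ = qBL/((B+z)(L+z)) = 88.7×3.2×7.4/((3.2+3.6)(7.4+3.6)) = 28.08 kPa
Final effective stress: σ'_f = σ'_0 + Δσ = 41.542 + 28.08 = 69.622 kPa.
Normally consolidated clay, so the full stress increment lies on the virgin compression line:
S_c = C_c·H/(1+e₀)·log₁₀(σ'_f/σ'_0) = 0.27×4/(1+1.28)×log₁₀(69.622/41.542)
    = 0.47368 × 0.22426 = 0.1062 m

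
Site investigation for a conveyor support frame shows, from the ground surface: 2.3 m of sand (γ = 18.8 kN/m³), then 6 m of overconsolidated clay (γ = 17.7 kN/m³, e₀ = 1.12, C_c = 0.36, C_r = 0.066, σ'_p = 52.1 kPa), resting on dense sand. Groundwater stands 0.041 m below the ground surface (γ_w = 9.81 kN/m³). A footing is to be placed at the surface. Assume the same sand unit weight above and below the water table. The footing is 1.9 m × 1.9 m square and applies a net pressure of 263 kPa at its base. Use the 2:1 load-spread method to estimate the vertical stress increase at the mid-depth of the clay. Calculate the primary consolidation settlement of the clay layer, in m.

S_c ≈ 0.0968 m

Mid-depth of clay below the ground surface: z = 2.3 + 6/2 = 5.3 m.
Total vertical stress at mid-clay: σ_v = 18.8×2.3 + 17.7×3 = 96.34 kPa.
Pore pressure: u = 9.81×(5.3 − 0.041) = 51.591 kPa.
Initial effective stress: σ'_0 = σ_v − u = 96.34 − 51.591 = 44.749 kPa.
Stress increase at mid-clay by the 2:1 spreading method:
Δσ = qBL/((B+z)(L+z)) = 263×1.9×1.9/((1.9+5.3)(1.9+5.3)) = 18.315 kPa
Final effective stress: σ'_f = 44.749 + 18.315 = 63.064 kPa.
σ'_f = 63.064 > σ'_p = 52.1 kPa, so the stress path crosses the preconsolidation pressure — recompression up to σ'_p, then virgin compression beyond:
S_c = H/(1+e₀)·[C_r·log₁₀(σ'_p/σ'_0) + C_c·log₁₀(σ'_f/σ'_p)]
    = 6/2.12 × [0.066×log₁₀(52.1/44.749) + 0.36×log₁₀(63.064/52.1)]
    = 2.8302 × [0.0043596 + 0.02986] = 0.09685 m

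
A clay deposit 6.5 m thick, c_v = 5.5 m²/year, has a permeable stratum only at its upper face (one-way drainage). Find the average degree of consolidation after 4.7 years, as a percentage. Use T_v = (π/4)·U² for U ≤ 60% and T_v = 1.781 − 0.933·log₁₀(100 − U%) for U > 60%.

U ≈ 82.1 %

Drainage path length: H_d = H = 6.5 m (single drainage).
T_v = c_v·t/H_d² = 5.5×4.7/6.5² = 0.61183.
T_v = 0.61183 corresponds to the U > 60% branch:
U = 1 − 10^((1.781 − T_v)/0.933)/100 = 0.8209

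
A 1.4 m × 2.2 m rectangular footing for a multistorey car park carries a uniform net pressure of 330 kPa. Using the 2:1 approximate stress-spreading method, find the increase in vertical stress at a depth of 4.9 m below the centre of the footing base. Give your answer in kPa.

Δσ_z ≈ 22.7 kPa

By the 2:1 method the load spreads at 1 horizontal : 2 vertical, so at depth z the loaded area has grown by z in each plan dimension:
Δσ = qBL/((B+z)(L+z)) = 330×1.4×2.2/((1.4+4.9)(2.2+4.9)) = 22.723 kPa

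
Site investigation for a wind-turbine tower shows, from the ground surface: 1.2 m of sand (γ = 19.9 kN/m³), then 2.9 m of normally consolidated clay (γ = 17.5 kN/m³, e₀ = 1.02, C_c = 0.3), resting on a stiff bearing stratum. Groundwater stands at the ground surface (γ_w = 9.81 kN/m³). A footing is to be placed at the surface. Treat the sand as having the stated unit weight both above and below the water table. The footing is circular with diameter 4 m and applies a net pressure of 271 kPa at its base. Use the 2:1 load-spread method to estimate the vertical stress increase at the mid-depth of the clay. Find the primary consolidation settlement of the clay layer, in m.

Mid-depth of clay below the ground surface: z = 1.2 + 2.9/2 = 2.65 m.
Total vertical stress at mid-clay: σ_v = 19.9×1.2 + 17.5×1.45 = 49.255 kPa.
Pore pressure: u = 9.81×(2.65 − 0) = 25.997 kPa.
Initial effective stress: σ'_0 = σ_v − u = 49.255 − 25.997 = 23.258 kPa.
Stress increase at mid-clay by the 2:1 spreading method:
Δσ ≈ qD²/(D+z)² = 271×4²/(4+2.65)² = 98.05 kPa
Final effective stress: σ'_f = σ'_0 + Δσ = 23.258 + 98.05 = 121.31 kPa.
Normally consolidated clay, so the full stress increment lies on the virgin compression line:
S_c = C_c·H/(1+e₀)·log₁₀(σ'_f/σ'_0) = 0.3×2.9/(1+1.02)×log₁₀(121.31/23.258)
    = 0.43069 × 0.71732 = 0.3089 m

S_c ≈ 0.309 m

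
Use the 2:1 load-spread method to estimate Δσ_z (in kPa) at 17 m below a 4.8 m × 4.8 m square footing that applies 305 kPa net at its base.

By the 2:1 method the load spreads at 1 horizontal : 2 vertical, so at depth z the loaded area has grown by z in each plan dimension:
Δσ = qBL/((B+z)(L+z)) = 305×4.8×4.8/((4.8+17)(4.8+17)) = 14.787 kPa

Δσ_z ≈ 14.8 kPa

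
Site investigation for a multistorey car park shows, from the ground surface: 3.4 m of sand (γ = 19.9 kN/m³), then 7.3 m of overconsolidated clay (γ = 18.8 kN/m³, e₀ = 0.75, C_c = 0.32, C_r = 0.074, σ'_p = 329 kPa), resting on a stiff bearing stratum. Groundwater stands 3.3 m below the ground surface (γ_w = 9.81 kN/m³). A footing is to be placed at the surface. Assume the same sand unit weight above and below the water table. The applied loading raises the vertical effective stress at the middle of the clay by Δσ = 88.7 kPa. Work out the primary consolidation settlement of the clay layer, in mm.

S_c ≈ 85.4 mm

Mid-depth of clay below the ground surface: z = 3.4 + 7.3/2 = 7.05 m.
Total vertical stress at mid-clay: σ_v = 19.9×3.4 + 18.8×3.65 = 136.28 kPa.
Pore pressure: u = 9.81×(7.05 − 3.3) = 36.788 kPa.
Initial effective stress: σ'_0 = σ_v − u = 136.28 − 36.788 = 99.492 kPa.
Final effective stress: σ'_f = 99.492 + 88.7 = 188.19 kPa.
σ'_f = 188.19 ≤ σ'_p = 329 kPa, so the clay remains overconsolidated and only the recompression index applies:
S_c = C_r·H/(1+e₀)·log₁₀(σ'_f/σ'_0) = 0.074×7.3/1.75×log₁₀(188.19/99.492)
    = 0.30868 × 0.27681 = 0.08545 m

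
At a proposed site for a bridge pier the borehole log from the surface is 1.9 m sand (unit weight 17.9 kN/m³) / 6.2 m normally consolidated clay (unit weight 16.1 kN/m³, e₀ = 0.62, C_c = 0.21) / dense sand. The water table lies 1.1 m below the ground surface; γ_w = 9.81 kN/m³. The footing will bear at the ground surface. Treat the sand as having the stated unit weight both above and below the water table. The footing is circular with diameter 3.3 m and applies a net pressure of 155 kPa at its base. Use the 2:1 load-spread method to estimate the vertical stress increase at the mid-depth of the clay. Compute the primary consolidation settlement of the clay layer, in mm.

Mid-depth of clay below the ground surface: z = 1.9 + 6.2/2 = 5 m.
Total vertical stress at mid-clay: σ_v = 17.9×1.9 + 16.1×3.1 = 83.92 kPa.
Pore pressure: u = 9.81×(5 − 1.1) = 38.259 kPa.
Initial effective stress: σ'_0 = σ_v − u = 83.92 − 38.259 = 45.661 kPa.
Stress increase at mid-clay by the 2:1 spreading method:
Δσ ≈ qD²/(D+z)² = 155×3.3²/(3.3+5)² = 24.502 kPa
Final effective stress: σ'_f = σ'_0 + Δσ = 45.661 + 24.502 = 70.163 kPa.
Normally consolidated clay, so the full stress increment lies on the virgin compression line:
S_c = C_c·H/(1+e₀)·log₁₀(σ'_f/σ'_0) = 0.21×6.2/(1+0.62)×log₁₀(70.163/45.661)
    = 0.8037 × 0.18656 = 0.1499 m

S_c ≈ 150 mm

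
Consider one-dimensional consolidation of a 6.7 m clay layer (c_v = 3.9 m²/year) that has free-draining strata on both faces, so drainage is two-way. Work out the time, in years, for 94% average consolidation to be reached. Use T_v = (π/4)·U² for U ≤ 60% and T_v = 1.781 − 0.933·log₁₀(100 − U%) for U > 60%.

t ≈ 3.04 years

Drainage path length: H_d = H/2 = 3.35 m (double drainage).
U > 60%: T_v = 1.781 − 0.933·log₁₀(100 − 94) = 1.055.
t = T_v·H_d²/c_v = 1.055×3.35²/3.9 = 3.036 years.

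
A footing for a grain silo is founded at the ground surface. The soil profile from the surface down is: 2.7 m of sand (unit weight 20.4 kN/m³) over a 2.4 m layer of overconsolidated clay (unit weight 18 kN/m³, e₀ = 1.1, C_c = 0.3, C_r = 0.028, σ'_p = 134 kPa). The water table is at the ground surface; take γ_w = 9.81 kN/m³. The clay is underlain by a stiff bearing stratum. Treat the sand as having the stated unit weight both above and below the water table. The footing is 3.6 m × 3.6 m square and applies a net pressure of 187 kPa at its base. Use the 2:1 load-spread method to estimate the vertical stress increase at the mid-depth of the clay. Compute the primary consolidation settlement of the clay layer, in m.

Mid-depth of clay below the ground surface: z = 2.7 + 2.4/2 = 3.9 m.
Total vertical stress at mid-clay: σ_v = 20.4×2.7 + 18×1.2 = 76.68 kPa.
Pore pressure: u = 9.81×(3.9 − 0) = 38.259 kPa.
Initial effective stress: σ'_0 = σ_v − u = 76.68 − 38.259 = 38.421 kPa.
Stress increase at mid-clay by the 2:1 spreading method:
Δσ = qBL/((B+z)(L+z)) = 187×3.6×3.6/((3.6+3.9)(3.6+3.9)) = 43.085 kPa
Final effective stress: σ'_f = 38.421 + 43.085 = 81.506 kPa.
σ'_f = 81.506 ≤ σ'_p = 134 kPa, so the clay remains overconsolidated and only the recompression index applies:
S_c = C_r·H/(1+e₀)·log₁₀(σ'_f/σ'_0) = 0.028×2.4/2.1×log₁₀(81.506/38.421)
    = 0.032001 × 0.32662 = 0.01045 m

S_c ≈ 0.0105 m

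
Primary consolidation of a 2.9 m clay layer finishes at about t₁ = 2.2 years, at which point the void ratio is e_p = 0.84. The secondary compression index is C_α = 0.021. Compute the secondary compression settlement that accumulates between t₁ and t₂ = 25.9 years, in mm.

Secondary compression: S_s = C_α·H/(1+e_p)·log₁₀(t₂/t₁)
S_s = 0.021×2.9/(1+0.84)×log₁₀(25.9/2.2)
    = 0.0331 × 1.071 = 0.03544 m

S_s ≈ 35.4 mm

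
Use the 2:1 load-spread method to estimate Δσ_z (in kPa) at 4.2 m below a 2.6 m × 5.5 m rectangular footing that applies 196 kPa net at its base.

Δσ_z ≈ 42.5 kPa

By the 2:1 method the load spreads at 1 horizontal : 2 vertical, so at depth z the loaded area has grown by z in each plan dimension:
Δσ = qBL/((B+z)(L+z)) = 196×2.6×5.5/((2.6+4.2)(5.5+4.2)) = 42.492 kPa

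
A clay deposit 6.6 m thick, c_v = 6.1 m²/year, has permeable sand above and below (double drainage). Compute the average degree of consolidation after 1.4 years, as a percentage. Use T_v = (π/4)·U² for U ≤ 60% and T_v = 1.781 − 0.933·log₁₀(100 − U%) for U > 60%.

U ≈ 88.3 %

Drainage path length: H_d = H/2 = 3.3 m (double drainage).
T_v = c_v·t/H_d² = 6.1×1.4/3.3² = 0.78421.
T_v = 0.78421 corresponds to the U > 60% branch:
U = 1 − 10^((1.781 − T_v)/0.933)/100 = 0.883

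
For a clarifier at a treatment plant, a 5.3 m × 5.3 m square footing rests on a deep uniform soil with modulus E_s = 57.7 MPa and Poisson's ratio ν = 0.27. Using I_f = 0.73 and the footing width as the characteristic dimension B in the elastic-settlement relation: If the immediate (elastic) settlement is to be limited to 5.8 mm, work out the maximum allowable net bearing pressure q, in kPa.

q ≈ 93.3 kPa

E_s = 57.7 MPa = 57700 kPa.
S_e = q·B·(1−ν²)/E_s · I_f  ⇒  q = S_e·E_s / (B·(1−ν²)·I_f).
q = 0.0058 × 57700 / (5.3 × 0.9271 × 0.73) = 93.3 kPa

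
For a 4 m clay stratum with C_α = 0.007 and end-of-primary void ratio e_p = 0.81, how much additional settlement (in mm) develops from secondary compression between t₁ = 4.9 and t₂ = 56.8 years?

Secondary compression: S_s = C_α·H/(1+e_p)·log₁₀(t₂/t₁)
S_s = 0.007×4/(1+0.81)×log₁₀(56.8/4.9)
    = 0.01547 × 1.064 = 0.01646 m

S_s ≈ 16.5 mm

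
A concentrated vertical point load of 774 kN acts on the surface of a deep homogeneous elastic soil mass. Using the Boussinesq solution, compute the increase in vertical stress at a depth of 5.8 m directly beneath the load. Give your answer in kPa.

Δσ_z ≈ 11 kPa

Boussinesq vertical stress below a point load on an elastic half-space:
Δσ_z = 3P/(2πz²) · [1 + (r/z)²]^(−5/2)
r/z = 0/5.8 = 0; [1+(r/z)²]^(−5/2) = 1.
Δσ_z = 3×774/(2π×5.8²) × 1 = 10.986 × 1 = 10.99 kPa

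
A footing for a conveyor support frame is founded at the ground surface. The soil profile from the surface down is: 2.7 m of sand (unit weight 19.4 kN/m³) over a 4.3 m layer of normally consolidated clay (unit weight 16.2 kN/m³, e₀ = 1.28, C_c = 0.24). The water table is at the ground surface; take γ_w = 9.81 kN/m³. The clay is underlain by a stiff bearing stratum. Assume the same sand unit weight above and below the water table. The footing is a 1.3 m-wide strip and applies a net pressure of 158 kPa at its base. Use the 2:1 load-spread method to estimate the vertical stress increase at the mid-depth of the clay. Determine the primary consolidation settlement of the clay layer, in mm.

Mid-depth of clay below the ground surface: z = 2.7 + 4.3/2 = 4.85 m.
Total vertical stress at mid-clay: σ_v = 19.4×2.7 + 16.2×2.15 = 87.21 kPa.
Pore pressure: u = 9.81×(4.85 − 0) = 47.578 kPa.
Initial effective stress: σ'_0 = σ_v − u = 87.21 − 47.578 = 39.632 kPa.
Stress increase at mid-clay by the 2:1 spreading method:
Δσ = qB/(B+z) = 158×1.3/(1.3+4.85) = 33.398 kPa
Final effective stress: σ'_f = σ'_0 + Δσ = 39.632 + 33.398 = 73.03 kPa.
Normally consolidated clay, so the full stress increment lies on the virgin compression line:
S_c = C_c·H/(1+e₀)·log₁₀(σ'_f/σ'_0) = 0.24×4.3/(1+1.28)×log₁₀(73.03/39.632)
    = 0.45263 × 0.26546 = 0.1202 m

S_c ≈ 120 mm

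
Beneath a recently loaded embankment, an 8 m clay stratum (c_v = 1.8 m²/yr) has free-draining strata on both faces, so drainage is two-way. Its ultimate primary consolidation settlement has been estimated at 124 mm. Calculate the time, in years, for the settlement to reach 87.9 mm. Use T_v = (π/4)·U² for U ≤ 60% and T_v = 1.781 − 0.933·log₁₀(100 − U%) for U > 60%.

t ≈ 3.69 years

Drainage path length: H_d = H/2 = 4 m (double drainage).
U = S(t)/S_ult = 87.9/124 = 0.7089.
U > 60%: T_v = 1.781 − 0.933·log₁₀(100 − 70.887) = 0.41501.
t = T_v·H_d²/c_v = 0.41501×4²/1.8 = 3.689 years.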